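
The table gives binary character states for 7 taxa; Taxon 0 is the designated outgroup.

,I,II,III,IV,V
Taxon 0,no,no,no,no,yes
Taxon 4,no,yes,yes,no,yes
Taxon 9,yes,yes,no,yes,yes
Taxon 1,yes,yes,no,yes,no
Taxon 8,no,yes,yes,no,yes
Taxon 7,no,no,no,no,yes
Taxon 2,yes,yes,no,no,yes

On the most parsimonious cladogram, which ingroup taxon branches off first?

Taxon 7

Character polarity is set by the outgroup: the derived state is whichever differs from the outgroup's state, so for V the derived state is 'no', and for the remaining characters it is 'yes'.
I: derived state 'yes' in Taxon 1, Taxon 2, and Taxon 9 only — synapomorphy for {Taxon 1, Taxon 2, Taxon 9}.
Only Taxon 1, Taxon 2, Taxon 4, Taxon 8, and Taxon 9 show the derived state 'yes' for II, supporting them as a clade.
III: derived state 'yes' in Taxon 4 and Taxon 8 only — synapomorphy for {Taxon 4, Taxon 8}.
IV: derived state 'yes' in Taxon 1 and Taxon 9 only — synapomorphy for {Taxon 1, Taxon 9}.
V (derived state 'no') is unique to Taxon 1 (autapomorphy; uninformative for grouping).
Most parsimonious ingroup topology: (((Taxon 4,Taxon 8),((Taxon 9,Taxon 1),Taxon 2)),Taxon 7).
Taxon 7 is sister to the clade containing all other ingroup taxa, so it is the earliest-diverging (most basal) ingroup lineage.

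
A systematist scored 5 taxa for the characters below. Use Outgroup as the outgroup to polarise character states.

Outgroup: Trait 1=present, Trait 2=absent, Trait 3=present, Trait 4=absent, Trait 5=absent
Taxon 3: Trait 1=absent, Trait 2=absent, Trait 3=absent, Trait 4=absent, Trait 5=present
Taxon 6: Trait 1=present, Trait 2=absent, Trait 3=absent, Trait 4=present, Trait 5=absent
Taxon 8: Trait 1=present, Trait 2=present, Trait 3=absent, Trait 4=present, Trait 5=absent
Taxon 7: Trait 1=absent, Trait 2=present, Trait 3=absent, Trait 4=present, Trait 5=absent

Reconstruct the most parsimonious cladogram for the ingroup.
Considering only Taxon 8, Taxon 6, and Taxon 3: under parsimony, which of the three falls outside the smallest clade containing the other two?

Taxon 3

Character polarity is set by the outgroup: the derived state is whichever differs from the outgroup's state, so for Trait 1, Trait 3 the derived state is 'absent', and for the remaining characters it is 'present'.
Trait 1 groups Taxon 3 and Taxon 7, which is incompatible with the clades supported by the remaining characters; treating it as convergent (homoplasy) costs fewer steps than any alternative tree.
Trait 2: derived state 'present' in Taxon 7 and Taxon 8 only — synapomorphy for {Taxon 7, Taxon 8}.
Trait 3 (derived state 'absent') is shared by all ingroup taxa — unites the whole ingroup.
Only Taxon 6, Taxon 7, and Taxon 8 show the derived state 'present' for Trait 4, supporting them as a clade.
Trait 5 (derived state 'present') is unique to Taxon 3 (autapomorphy; uninformative for grouping).
Most parsimonious ingroup topology: (((Taxon 8,Taxon 7),Taxon 6),Taxon 3).
Taxon 6 and Taxon 8 share a more recent common ancestor with each other than either does with Taxon 3, so Taxon 3 is the least closely related of the three.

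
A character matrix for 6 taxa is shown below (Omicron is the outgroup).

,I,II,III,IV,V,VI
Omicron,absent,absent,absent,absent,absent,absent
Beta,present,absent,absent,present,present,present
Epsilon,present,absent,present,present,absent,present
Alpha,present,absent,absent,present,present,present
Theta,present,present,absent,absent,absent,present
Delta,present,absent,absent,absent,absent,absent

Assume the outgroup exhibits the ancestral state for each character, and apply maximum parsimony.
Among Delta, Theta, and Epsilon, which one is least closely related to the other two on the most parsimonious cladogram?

Delta

The outgroup has state 'absent' for every character, so 'present' is the derived state throughout.
I (derived state 'present') is shared by all ingroup taxa — unites the whole ingroup.
II: derived state 'present' in Theta only — an autapomorphy, so it tells us nothing about relationships among taxa.
III: derived state 'present' in Epsilon only — an autapomorphy, so it tells us nothing about relationships among taxa.
IV (derived state 'present') is shared by Alpha, Beta, and Epsilon — a synapomorphy uniting that clade.
V: derived state 'present' in Alpha and Beta only — synapomorphy for {Alpha, Beta}.
VI (derived state 'present') is shared by Alpha, Beta, Epsilon, and Theta — a synapomorphy uniting that clade.
Most parsimonious ingroup topology: ((((Beta,Alpha),Epsilon),Theta),Delta).
Theta and Epsilon share a more recent common ancestor with each other than either does with Delta, so Delta is the least closely related of the three.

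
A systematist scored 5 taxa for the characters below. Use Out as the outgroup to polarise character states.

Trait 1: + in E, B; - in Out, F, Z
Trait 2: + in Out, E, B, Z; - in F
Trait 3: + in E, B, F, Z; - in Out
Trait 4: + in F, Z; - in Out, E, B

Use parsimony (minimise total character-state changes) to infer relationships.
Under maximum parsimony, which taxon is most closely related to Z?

Character polarity is set by the outgroup: the derived state is whichever differs from the outgroup's state, so for Trait 2 the derived state is '-', and for the remaining characters it is '+'.
Trait 1 (derived state '+') is shared by B and E — a synapomorphy uniting that clade.
Trait 2: derived state '-' in F only — an autapomorphy, so it tells us nothing about relationships among taxa.
Trait 3 (derived state '+') is shared by all ingroup taxa — unites the whole ingroup.
Trait 4: derived state '+' in F and Z only — synapomorphy for {F, Z}.
Most parsimonious ingroup topology: ((E,B),(F,Z)).
Z and F form a cherry on this tree, so they are sister taxa.

F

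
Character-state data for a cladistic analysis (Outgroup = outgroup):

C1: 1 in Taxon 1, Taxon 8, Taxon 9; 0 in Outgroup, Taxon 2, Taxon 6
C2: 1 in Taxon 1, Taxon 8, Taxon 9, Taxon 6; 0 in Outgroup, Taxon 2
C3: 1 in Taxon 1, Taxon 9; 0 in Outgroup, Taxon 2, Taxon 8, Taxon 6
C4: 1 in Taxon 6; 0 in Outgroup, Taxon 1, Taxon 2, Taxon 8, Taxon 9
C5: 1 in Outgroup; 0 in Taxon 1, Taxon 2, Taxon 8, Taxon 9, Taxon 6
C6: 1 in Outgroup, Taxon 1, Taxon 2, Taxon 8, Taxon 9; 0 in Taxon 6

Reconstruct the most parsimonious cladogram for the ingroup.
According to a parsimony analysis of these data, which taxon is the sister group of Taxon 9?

Taxon 1

Character polarity is set by the outgroup: the derived state is whichever differs from the outgroup's state, so for C5, C6 the derived state is '0', and for the remaining characters it is '1'.
C1 (derived state '1') is shared by Taxon 1, Taxon 8, and Taxon 9 — a synapomorphy uniting that clade.
C2 (derived state '1') is shared by Taxon 1, Taxon 6, Taxon 8, and Taxon 9 — a synapomorphy uniting that clade.
C3 (derived state '1') is shared by Taxon 1 and Taxon 9 — a synapomorphy uniting that clade.
C4: derived state '1' in Taxon 6 only — an autapomorphy, so it tells us nothing about relationships among taxa.
C5 (derived state '0') is shared by all ingroup taxa — unites the whole ingroup.
C6 (derived state '0') is unique to Taxon 6 (autapomorphy; uninformative for grouping).
Most parsimonious ingroup topology: ((((Taxon 1,Taxon 9),Taxon 8),Taxon 6),Taxon 2).
Taxon 9 and Taxon 1 form a cherry on this tree, so they are sister taxa.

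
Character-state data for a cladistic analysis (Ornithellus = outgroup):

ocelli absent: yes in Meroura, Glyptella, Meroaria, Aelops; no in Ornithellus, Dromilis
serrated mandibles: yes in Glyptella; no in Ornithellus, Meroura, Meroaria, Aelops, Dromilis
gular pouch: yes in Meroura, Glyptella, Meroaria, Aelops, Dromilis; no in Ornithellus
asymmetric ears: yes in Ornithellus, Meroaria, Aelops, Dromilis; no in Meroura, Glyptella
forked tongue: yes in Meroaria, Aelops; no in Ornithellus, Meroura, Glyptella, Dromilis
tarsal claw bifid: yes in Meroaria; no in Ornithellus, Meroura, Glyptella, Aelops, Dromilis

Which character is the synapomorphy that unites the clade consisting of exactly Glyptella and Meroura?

asymmetric ears

Character polarity is set by the outgroup: the derived state is whichever differs from the outgroup's state, so for asymmetric ears the derived state is 'no', and for the remaining characters it is 'yes'.
Only Aelops, Glyptella, Meroaria, and Meroura show the derived state 'yes' for ocelli absent, supporting them as a clade.
serrated mandibles (derived state 'yes') is unique to Glyptella (autapomorphy; uninformative for grouping).
gular pouch (derived state 'yes') is shared by all ingroup taxa — unites the whole ingroup.
Only Glyptella and Meroura show the derived state 'no' for asymmetric ears, supporting them as a clade.
forked tongue: derived state 'yes' in Aelops and Meroaria only — synapomorphy for {Aelops, Meroaria}.
tarsal claw bifid: derived state 'yes' in Meroaria only — an autapomorphy, so it tells us nothing about relationships among taxa.
Most parsimonious ingroup topology: (((Meroura,Glyptella),(Meroaria,Aelops)),Dromilis).
The clade {Glyptella, Meroura} is supported by asymmetric ears: its derived state 'no' occurs in exactly those taxa and in no other taxon (including the outgroup).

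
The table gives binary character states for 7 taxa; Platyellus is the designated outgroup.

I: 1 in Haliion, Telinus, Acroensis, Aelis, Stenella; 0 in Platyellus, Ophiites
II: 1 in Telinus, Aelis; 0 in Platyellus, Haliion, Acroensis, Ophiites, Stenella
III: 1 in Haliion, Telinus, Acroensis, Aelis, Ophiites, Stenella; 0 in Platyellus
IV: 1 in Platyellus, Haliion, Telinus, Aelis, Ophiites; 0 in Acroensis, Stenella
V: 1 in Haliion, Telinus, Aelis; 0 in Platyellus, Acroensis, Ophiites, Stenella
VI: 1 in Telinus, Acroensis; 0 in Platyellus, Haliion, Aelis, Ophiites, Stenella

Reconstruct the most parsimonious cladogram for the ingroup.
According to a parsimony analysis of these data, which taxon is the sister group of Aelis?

Character polarity is set by the outgroup: the derived state is whichever differs from the outgroup's state, so for IV the derived state is '0', and for the remaining characters it is '1'.
I: derived state '1' in Acroensis, Aelis, Haliion, Stenella, and Telinus only — synapomorphy for {Acroensis, Aelis, Haliion, Stenella, Telinus}.
II (derived state '1') is shared by Aelis and Telinus — a synapomorphy uniting that clade.
All ingroup taxa share the derived state '1' for III; it defines the ingroup but does not resolve relationships within it.
Only Acroensis and Stenella show the derived state '0' for IV, supporting them as a clade.
V: derived state '1' in Aelis, Haliion, and Telinus only — synapomorphy for {Aelis, Haliion, Telinus}.
VI groups Acroensis and Telinus, which is incompatible with the clades supported by the remaining characters; treating it as convergent (homoplasy) costs fewer steps than any alternative tree.
Most parsimonious ingroup topology: (((Haliion,(Telinus,Aelis)),(Acroensis,Stenella)),Ophiites).
Aelis and Telinus form a cherry on this tree, so they are sister taxa.

Telinus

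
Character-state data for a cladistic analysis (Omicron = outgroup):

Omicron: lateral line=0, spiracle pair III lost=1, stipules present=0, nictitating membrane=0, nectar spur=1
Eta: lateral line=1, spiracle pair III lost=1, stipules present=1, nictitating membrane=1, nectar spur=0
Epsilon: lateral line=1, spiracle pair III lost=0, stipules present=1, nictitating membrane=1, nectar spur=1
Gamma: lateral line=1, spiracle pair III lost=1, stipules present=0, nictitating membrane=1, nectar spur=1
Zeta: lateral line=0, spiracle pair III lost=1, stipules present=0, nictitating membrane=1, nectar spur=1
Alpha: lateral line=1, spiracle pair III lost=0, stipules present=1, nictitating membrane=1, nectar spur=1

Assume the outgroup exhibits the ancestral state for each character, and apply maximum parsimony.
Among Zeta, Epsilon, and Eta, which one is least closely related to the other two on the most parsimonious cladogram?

Character polarity is set by the outgroup: the derived state is whichever differs from the outgroup's state, so for spiracle pair III lost, nectar spur the derived state is '0', and for the remaining characters it is '1'.
lateral line: derived state '1' in Alpha, Epsilon, Eta, and Gamma only — synapomorphy for {Alpha, Epsilon, Eta, Gamma}.
Only Alpha and Epsilon show the derived state '0' for spiracle pair III lost, supporting them as a clade.
stipules present: derived state '1' in Alpha, Epsilon, and Eta only — synapomorphy for {Alpha, Epsilon, Eta}.
nictitating membrane (derived state '1') is shared by all ingroup taxa — unites the whole ingroup.
nectar spur (derived state '0') is unique to Eta (autapomorphy; uninformative for grouping).
Most parsimonious ingroup topology: (((Eta,(Alpha,Epsilon)),Gamma),Zeta).
Epsilon and Eta share a more recent common ancestor with each other than either does with Zeta, so Zeta is the least closely related of the three.

Zeta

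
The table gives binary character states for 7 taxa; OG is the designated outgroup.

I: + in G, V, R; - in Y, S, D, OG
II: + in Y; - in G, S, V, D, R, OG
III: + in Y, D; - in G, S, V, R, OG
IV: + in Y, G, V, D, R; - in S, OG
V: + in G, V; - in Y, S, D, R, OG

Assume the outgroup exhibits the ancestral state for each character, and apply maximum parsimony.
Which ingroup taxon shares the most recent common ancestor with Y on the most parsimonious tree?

The outgroup has state '-' for every character, so '+' is the derived state throughout.
Only G, R, and V show the derived state '+' for I, supporting them as a clade.
II (derived state '+') is unique to Y (autapomorphy; uninformative for grouping).
Only D and Y show the derived state '+' for III, supporting them as a clade.
IV: derived state '+' in D, G, R, V, and Y only — synapomorphy for {D, G, R, V, Y}.
Only G and V show the derived state '+' for V, supporting them as a clade.
Most parsimonious ingroup topology: ((((V,G),R),(D,Y)),S).
Y and D form a cherry on this tree, so they are sister taxa.

D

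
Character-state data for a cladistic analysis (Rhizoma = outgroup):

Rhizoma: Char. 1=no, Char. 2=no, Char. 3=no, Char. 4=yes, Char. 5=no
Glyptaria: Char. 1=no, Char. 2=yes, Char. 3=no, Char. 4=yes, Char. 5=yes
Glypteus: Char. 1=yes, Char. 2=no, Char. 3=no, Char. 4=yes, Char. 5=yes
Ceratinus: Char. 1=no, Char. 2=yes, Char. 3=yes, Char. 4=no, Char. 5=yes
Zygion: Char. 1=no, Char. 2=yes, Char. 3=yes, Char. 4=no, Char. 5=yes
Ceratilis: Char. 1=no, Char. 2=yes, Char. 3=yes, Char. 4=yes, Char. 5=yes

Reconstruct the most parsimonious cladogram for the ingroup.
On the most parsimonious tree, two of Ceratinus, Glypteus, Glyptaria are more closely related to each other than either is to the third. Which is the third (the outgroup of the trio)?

Character polarity is set by the outgroup: the derived state is whichever differs from the outgroup's state, so for Char. 4 the derived state is 'no', and for the remaining characters it is 'yes'.
Char. 1 (derived state 'yes') is unique to Glypteus (autapomorphy; uninformative for grouping).
Only Ceratilis, Ceratinus, Glyptaria, and Zygion show the derived state 'yes' for Char. 2, supporting them as a clade.
Only Ceratilis, Ceratinus, and Zygion show the derived state 'yes' for Char. 3, supporting them as a clade.
Only Ceratinus and Zygion show the derived state 'no' for Char. 4, supporting them as a clade.
Char. 5 (derived state 'yes') is shared by all ingroup taxa — unites the whole ingroup.
Most parsimonious ingroup topology: ((Glyptaria,((Ceratinus,Zygion),Ceratilis)),Glypteus).
Glyptaria and Ceratinus share a more recent common ancestor with each other than either does with Glypteus, so Glypteus is the least closely related of the three.

Glypteus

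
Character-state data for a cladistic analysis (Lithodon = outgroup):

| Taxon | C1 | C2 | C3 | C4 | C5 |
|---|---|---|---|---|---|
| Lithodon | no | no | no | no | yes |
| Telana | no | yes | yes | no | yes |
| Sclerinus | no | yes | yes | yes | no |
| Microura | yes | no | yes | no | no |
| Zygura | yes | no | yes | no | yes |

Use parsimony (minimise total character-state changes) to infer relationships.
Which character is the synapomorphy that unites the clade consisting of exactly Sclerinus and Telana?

C2

Character polarity is set by the outgroup: the derived state is whichever differs from the outgroup's state, so for C5 the derived state is 'no', and for the remaining characters it is 'yes'.
Only Microura and Zygura show the derived state 'yes' for C1, supporting them as a clade.
Only Sclerinus and Telana show the derived state 'yes' for C2, supporting them as a clade.
All ingroup taxa share the derived state 'yes' for C3; it defines the ingroup but does not resolve relationships within it.
C4 (derived state 'yes') is unique to Sclerinus (autapomorphy; uninformative for grouping).
C5 (state 'no') occurs in Microura and Sclerinus but conflicts with the nesting implied by the other characters — most parsimoniously interpreted as homoplasy.
Most parsimonious ingroup topology: ((Telana,Sclerinus),(Microura,Zygura)).
The clade {Sclerinus, Telana} is supported by C2: its derived state 'yes' occurs in exactly those taxa and in no other taxon (including the outgroup).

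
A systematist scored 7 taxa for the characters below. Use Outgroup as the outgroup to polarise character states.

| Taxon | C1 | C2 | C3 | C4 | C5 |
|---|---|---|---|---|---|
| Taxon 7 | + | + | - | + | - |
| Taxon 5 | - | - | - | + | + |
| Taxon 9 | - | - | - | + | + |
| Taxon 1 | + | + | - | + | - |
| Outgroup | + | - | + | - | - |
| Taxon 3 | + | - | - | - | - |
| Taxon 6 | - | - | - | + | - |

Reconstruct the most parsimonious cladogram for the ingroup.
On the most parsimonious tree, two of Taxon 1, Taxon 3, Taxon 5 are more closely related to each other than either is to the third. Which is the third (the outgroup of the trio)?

Taxon 3

Character polarity is set by the outgroup: the derived state is whichever differs from the outgroup's state, so for C1, C3 the derived state is '-', and for the remaining characters it is '+'.
C1: derived state '-' in Taxon 5, Taxon 6, and Taxon 9 only — synapomorphy for {Taxon 5, Taxon 6, Taxon 9}.
C2 (derived state '+') is shared by Taxon 1 and Taxon 7 — a synapomorphy uniting that clade.
All ingroup taxa share the derived state '-' for C3; it defines the ingroup but does not resolve relationships within it.
C4 (derived state '+') is shared by Taxon 1, Taxon 5, Taxon 6, Taxon 7, and Taxon 9 — a synapomorphy uniting that clade.
Only Taxon 5 and Taxon 9 show the derived state '+' for C5, supporting them as a clade.
Most parsimonious ingroup topology: (((Taxon 6,(Taxon 5,Taxon 9)),(Taxon 7,Taxon 1)),Taxon 3).
Taxon 5 and Taxon 1 share a more recent common ancestor with each other than either does with Taxon 3, so Taxon 3 is the least closely related of the three.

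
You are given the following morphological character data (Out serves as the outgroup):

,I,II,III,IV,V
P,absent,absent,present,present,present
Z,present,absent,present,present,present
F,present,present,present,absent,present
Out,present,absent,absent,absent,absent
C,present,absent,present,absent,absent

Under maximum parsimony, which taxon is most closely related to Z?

P

Character polarity is set by the outgroup: the derived state is whichever differs from the outgroup's state, so for I the derived state is 'absent', and for the remaining characters it is 'present'.
I (derived state 'absent') is unique to P (autapomorphy; uninformative for grouping).
II: derived state 'present' in F only — an autapomorphy, so it tells us nothing about relationships among taxa.
All ingroup taxa share the derived state 'present' for III; it defines the ingroup but does not resolve relationships within it.
IV (derived state 'present') is shared by P and Z — a synapomorphy uniting that clade.
Only F, P, and Z show the derived state 'present' for V, supporting them as a clade.
Most parsimonious ingroup topology: (((Z,P),F),C).
Z and P form a cherry on this tree, so they are sister taxa.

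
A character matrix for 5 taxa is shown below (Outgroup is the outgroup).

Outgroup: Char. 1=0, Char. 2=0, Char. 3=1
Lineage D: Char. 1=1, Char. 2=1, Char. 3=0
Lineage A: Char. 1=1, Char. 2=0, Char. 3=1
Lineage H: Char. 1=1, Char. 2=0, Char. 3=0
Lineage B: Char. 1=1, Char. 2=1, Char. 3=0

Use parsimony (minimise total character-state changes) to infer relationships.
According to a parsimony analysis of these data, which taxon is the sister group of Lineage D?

Character polarity is set by the outgroup: the derived state is whichever differs from the outgroup's state, so for Char. 3 the derived state is '0', and for the remaining characters it is '1'.
Char. 1 (derived state '1') is shared by all ingroup taxa — unites the whole ingroup.
Only Lineage B and Lineage D show the derived state '1' for Char. 2, supporting them as a clade.
Char. 3: derived state '0' in Lineage B, Lineage D, and Lineage H only — synapomorphy for {Lineage B, Lineage D, Lineage H}.
Most parsimonious ingroup topology: (((Lineage D,Lineage B),Lineage H),Lineage A).
Lineage D and Lineage B form a cherry on this tree, so they are sister taxa.

Lineage B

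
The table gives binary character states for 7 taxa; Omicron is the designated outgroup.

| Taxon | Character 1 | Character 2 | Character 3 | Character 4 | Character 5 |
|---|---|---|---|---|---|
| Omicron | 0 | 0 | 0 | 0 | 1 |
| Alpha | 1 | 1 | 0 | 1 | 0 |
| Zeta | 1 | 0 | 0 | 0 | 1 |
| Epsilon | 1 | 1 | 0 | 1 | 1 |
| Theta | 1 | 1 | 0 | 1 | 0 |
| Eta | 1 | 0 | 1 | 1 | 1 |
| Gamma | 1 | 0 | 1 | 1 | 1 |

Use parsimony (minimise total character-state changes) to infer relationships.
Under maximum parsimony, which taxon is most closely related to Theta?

Alpha

Character polarity is set by the outgroup: the derived state is whichever differs from the outgroup's state, so for Character 5 the derived state is '0', and for the remaining characters it is '1'.
Character 1 (derived state '1') is shared by all ingroup taxa — unites the whole ingroup.
Character 2 (derived state '1') is shared by Alpha, Epsilon, and Theta — a synapomorphy uniting that clade.
Only Eta and Gamma show the derived state '1' for Character 3, supporting them as a clade.
Character 4: derived state '1' in Alpha, Epsilon, Eta, Gamma, and Theta only — synapomorphy for {Alpha, Epsilon, Eta, Gamma, Theta}.
Only Alpha and Theta show the derived state '0' for Character 5, supporting them as a clade.
Most parsimonious ingroup topology: ((((Alpha,Theta),Epsilon),(Eta,Gamma)),Zeta).
Theta and Alpha form a cherry on this tree, so they are sister taxa.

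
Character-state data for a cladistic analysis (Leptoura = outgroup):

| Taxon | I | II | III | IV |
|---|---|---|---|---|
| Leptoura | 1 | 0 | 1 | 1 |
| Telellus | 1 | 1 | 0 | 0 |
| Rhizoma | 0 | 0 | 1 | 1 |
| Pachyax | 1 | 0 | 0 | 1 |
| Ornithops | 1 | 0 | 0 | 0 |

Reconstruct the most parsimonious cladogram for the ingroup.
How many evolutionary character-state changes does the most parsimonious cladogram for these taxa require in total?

Character polarity is set by the outgroup: the derived state is whichever differs from the outgroup's state, so for I, III, IV the derived state is '0', and for the remaining characters it is '1'.
I: derived state '0' in Rhizoma only — an autapomorphy, so it tells us nothing about relationships among taxa.
II (derived state '1') is unique to Telellus (autapomorphy; uninformative for grouping).
III (derived state '0') is shared by Ornithops, Pachyax, and Telellus — a synapomorphy uniting that clade.
IV: derived state '0' in Ornithops and Telellus only — synapomorphy for {Ornithops, Telellus}.
Most parsimonious ingroup topology: (((Telellus,Ornithops),Pachyax),Rhizoma).
Changes per character on this tree: I: 1; II: 1; III: 1; IV: 1.
Total = 4.

4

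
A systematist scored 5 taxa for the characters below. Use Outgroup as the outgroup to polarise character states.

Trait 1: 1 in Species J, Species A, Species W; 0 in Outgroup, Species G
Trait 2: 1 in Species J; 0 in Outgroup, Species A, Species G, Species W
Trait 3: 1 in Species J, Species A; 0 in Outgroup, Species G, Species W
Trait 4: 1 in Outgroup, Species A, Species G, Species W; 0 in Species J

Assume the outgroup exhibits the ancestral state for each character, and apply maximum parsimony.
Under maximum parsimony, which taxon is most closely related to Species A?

Species J

Character polarity is set by the outgroup: the derived state is whichever differs from the outgroup's state, so for Trait 4 the derived state is '0', and for the remaining characters it is '1'.
Trait 1: derived state '1' in Species A, Species J, and Species W only — synapomorphy for {Species A, Species J, Species W}.
Trait 2: derived state '1' in Species J only — an autapomorphy, so it tells us nothing about relationships among taxa.
Only Species A and Species J show the derived state '1' for Trait 3, supporting them as a clade.
Trait 4 (derived state '0') is unique to Species J (autapomorphy; uninformative for grouping).
Most parsimonious ingroup topology: (((Species J,Species A),Species W),Species G).
Species A and Species J form a cherry on this tree, so they are sister taxa.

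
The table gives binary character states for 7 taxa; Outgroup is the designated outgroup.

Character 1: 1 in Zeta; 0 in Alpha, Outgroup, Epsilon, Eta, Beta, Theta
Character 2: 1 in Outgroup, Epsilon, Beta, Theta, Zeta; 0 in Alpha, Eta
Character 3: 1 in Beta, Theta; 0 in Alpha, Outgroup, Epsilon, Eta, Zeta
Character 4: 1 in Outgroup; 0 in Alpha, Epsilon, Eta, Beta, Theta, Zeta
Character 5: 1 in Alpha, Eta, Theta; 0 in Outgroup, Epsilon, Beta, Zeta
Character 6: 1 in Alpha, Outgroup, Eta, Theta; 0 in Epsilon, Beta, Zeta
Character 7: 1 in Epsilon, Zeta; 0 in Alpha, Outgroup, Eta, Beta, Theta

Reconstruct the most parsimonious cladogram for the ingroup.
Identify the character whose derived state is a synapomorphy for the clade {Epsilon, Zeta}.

Character polarity is set by the outgroup: the derived state is whichever differs from the outgroup's state, so for Character 2, Character 4, Character 6 the derived state is '0', and for the remaining characters it is '1'.
Character 1: derived state '1' in Zeta only — an autapomorphy, so it tells us nothing about relationships among taxa.
Character 2: derived state '0' in Alpha and Eta only — synapomorphy for {Alpha, Eta}.
Character 3 (state '1') occurs in Beta and Theta but conflicts with the nesting implied by the other characters — most parsimoniously interpreted as homoplasy.
Character 4 (derived state '0') is shared by all ingroup taxa — unites the whole ingroup.
Only Alpha, Eta, and Theta show the derived state '1' for Character 5, supporting them as a clade.
Character 6 (derived state '0') is shared by Beta, Epsilon, and Zeta — a synapomorphy uniting that clade.
Character 7: derived state '1' in Epsilon and Zeta only — synapomorphy for {Epsilon, Zeta}.
Most parsimonious ingroup topology: ((Theta,(Eta,Alpha)),((Zeta,Epsilon),Beta)).
The clade {Epsilon, Zeta} is supported by Character 7: its derived state '1' occurs in exactly those taxa and in no other taxon (including the outgroup).

Character 7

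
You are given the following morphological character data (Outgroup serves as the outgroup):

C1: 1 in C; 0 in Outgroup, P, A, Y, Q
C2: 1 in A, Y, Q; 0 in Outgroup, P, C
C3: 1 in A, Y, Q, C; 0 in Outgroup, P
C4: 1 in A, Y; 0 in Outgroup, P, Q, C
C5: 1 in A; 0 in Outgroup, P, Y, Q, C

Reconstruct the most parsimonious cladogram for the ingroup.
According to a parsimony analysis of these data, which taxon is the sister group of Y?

The outgroup has state '0' for every character, so '1' is the derived state throughout.
C1: derived state '1' in C only — an autapomorphy, so it tells us nothing about relationships among taxa.
C2: derived state '1' in A, Q, and Y only — synapomorphy for {A, Q, Y}.
C3 (derived state '1') is shared by A, C, Q, and Y — a synapomorphy uniting that clade.
C4 (derived state '1') is shared by A and Y — a synapomorphy uniting that clade.
C5: derived state '1' in A only — an autapomorphy, so it tells us nothing about relationships among taxa.
Most parsimonious ingroup topology: (P,(((A,Y),Q),C)).
Y and A form a cherry on this tree, so they are sister taxa.

A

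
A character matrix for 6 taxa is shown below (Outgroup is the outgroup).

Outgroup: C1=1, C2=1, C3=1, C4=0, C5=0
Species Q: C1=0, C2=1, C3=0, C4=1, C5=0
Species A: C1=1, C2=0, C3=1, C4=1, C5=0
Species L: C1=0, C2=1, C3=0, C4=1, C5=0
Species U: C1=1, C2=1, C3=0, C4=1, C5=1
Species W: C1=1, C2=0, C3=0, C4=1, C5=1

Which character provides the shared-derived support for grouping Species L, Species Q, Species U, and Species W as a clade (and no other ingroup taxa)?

C3

Character polarity is set by the outgroup: the derived state is whichever differs from the outgroup's state, so for C1, C2, C3 the derived state is '0', and for the remaining characters it is '1'.
Only Species L and Species Q show the derived state '0' for C1, supporting them as a clade.
C2 (state '0') occurs in Species A and Species W but conflicts with the nesting implied by the other characters — most parsimoniously interpreted as homoplasy.
Only Species L, Species Q, Species U, and Species W show the derived state '0' for C3, supporting them as a clade.
All ingroup taxa share the derived state '1' for C4; it defines the ingroup but does not resolve relationships within it.
C5: derived state '1' in Species U and Species W only — synapomorphy for {Species U, Species W}.
Most parsimonious ingroup topology: (((Species Q,Species L),(Species U,Species W)),Species A).
The clade {Species L, Species Q, Species U, Species W} is supported by C3: its derived state '0' occurs in exactly those taxa and in no other taxon (including the outgroup).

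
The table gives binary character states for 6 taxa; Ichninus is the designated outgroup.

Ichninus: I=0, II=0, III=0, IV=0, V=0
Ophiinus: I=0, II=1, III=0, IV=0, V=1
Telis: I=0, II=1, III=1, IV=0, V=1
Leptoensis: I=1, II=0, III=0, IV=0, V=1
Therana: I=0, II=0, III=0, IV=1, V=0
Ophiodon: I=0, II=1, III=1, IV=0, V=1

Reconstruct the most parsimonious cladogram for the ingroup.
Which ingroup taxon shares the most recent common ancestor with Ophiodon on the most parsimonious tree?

The outgroup has state '0' for every character, so '1' is the derived state throughout.
I: derived state '1' in Leptoensis only — an autapomorphy, so it tells us nothing about relationships among taxa.
II: derived state '1' in Ophiinus, Ophiodon, and Telis only — synapomorphy for {Ophiinus, Ophiodon, Telis}.
Only Ophiodon and Telis show the derived state '1' for III, supporting them as a clade.
IV (derived state '1') is unique to Therana (autapomorphy; uninformative for grouping).
V (derived state '1') is shared by Leptoensis, Ophiinus, Ophiodon, and Telis — a synapomorphy uniting that clade.
Most parsimonious ingroup topology: (((Ophiinus,(Telis,Ophiodon)),Leptoensis),Therana).
Ophiodon and Telis form a cherry on this tree, so they are sister taxa.

Telis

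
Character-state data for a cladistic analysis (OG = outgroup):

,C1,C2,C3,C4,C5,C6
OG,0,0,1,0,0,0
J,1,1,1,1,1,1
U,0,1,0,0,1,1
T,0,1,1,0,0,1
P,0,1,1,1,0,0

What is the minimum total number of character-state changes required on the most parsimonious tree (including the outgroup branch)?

Character polarity is set by the outgroup: the derived state is whichever differs from the outgroup's state, so for C3 the derived state is '0', and for the remaining characters it is '1'.
C1 (derived state '1') is unique to J (autapomorphy; uninformative for grouping).
All ingroup taxa share the derived state '1' for C2; it defines the ingroup but does not resolve relationships within it.
C3 (derived state '0') is unique to U (autapomorphy; uninformative for grouping).
C4 groups J and P, which is incompatible with the clades supported by the remaining characters; treating it as convergent (homoplasy) costs fewer steps than any alternative tree.
Only J and U show the derived state '1' for C5, supporting them as a clade.
C6 (derived state '1') is shared by J, T, and U — a synapomorphy uniting that clade.
Most parsimonious ingroup topology: (((J,U),T),P).
Changes per character on this tree: C1: 1; C2: 1; C3: 1; C4: 2; C5: 1; C6: 1.
Total = 7.

7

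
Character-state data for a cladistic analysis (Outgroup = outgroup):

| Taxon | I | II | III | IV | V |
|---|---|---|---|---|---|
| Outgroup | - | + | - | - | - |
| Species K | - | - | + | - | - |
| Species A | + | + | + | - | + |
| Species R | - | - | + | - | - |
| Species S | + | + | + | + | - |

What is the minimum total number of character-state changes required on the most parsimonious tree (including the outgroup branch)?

Character polarity is set by the outgroup: the derived state is whichever differs from the outgroup's state, so for II the derived state is '-', and for the remaining characters it is '+'.
I (derived state '+') is shared by Species A and Species S — a synapomorphy uniting that clade.
II (derived state '-') is shared by Species K and Species R — a synapomorphy uniting that clade.
III (derived state '+') is shared by all ingroup taxa — unites the whole ingroup.
IV: derived state '+' in Species S only — an autapomorphy, so it tells us nothing about relationships among taxa.
V: derived state '+' in Species A only — an autapomorphy, so it tells us nothing about relationships among taxa.
Most parsimonious ingroup topology: ((Species K,Species R),(Species A,Species S)).
Changes per character on this tree: I: 1; II: 1; III: 1; IV: 1; V: 1.
Total = 5.

5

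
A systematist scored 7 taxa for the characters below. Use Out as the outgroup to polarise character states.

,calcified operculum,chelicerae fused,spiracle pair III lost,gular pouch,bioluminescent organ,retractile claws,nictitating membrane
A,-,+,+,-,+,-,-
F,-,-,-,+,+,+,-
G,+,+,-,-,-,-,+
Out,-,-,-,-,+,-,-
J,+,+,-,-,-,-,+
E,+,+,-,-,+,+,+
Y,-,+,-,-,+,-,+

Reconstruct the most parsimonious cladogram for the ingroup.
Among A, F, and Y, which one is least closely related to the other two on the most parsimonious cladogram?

Character polarity is set by the outgroup: the derived state is whichever differs from the outgroup's state, so for bioluminescent organ the derived state is '-', and for the remaining characters it is '+'.
calcified operculum (derived state '+') is shared by E, G, and J — a synapomorphy uniting that clade.
Only A, E, G, J, and Y show the derived state '+' for chelicerae fused, supporting them as a clade.
spiracle pair III lost: derived state '+' in A only — an autapomorphy, so it tells us nothing about relationships among taxa.
gular pouch (derived state '+') is unique to F (autapomorphy; uninformative for grouping).
bioluminescent organ (derived state '-') is shared by G and J — a synapomorphy uniting that clade.
retractile claws (state '+') occurs in E and F but conflicts with the nesting implied by the other characters — most parsimoniously interpreted as homoplasy.
nictitating membrane (derived state '+') is shared by E, G, J, and Y — a synapomorphy uniting that clade.
Most parsimonious ingroup topology: (((Y,(E,(G,J))),A),F).
Y and A share a more recent common ancestor with each other than either does with F, so F is the least closely related of the three.

F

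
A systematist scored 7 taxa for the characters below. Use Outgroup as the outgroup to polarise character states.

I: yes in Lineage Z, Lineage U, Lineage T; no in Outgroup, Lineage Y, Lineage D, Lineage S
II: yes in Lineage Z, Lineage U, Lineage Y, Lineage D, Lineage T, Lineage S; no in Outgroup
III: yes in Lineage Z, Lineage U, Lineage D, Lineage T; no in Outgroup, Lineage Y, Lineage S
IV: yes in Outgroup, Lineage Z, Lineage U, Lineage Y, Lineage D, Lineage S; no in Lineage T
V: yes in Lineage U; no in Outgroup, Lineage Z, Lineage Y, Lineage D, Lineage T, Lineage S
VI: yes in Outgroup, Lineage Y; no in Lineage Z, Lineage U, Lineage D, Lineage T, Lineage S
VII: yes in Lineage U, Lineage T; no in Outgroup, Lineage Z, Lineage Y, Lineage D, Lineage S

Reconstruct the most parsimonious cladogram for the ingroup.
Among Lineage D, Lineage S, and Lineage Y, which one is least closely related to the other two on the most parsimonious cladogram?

Character polarity is set by the outgroup: the derived state is whichever differs from the outgroup's state, so for IV, VI the derived state is 'no', and for the remaining characters it is 'yes'.
I: derived state 'yes' in Lineage T, Lineage U, and Lineage Z only — synapomorphy for {Lineage T, Lineage U, Lineage Z}.
II (derived state 'yes') is shared by all ingroup taxa — unites the whole ingroup.
III (derived state 'yes') is shared by Lineage D, Lineage T, Lineage U, and Lineage Z — a synapomorphy uniting that clade.
IV: derived state 'no' in Lineage T only — an autapomorphy, so it tells us nothing about relationships among taxa.
V: derived state 'yes' in Lineage U only — an autapomorphy, so it tells us nothing about relationships among taxa.
VI (derived state 'no') is shared by Lineage D, Lineage S, Lineage T, Lineage U, and Lineage Z — a synapomorphy uniting that clade.
VII (derived state 'yes') is shared by Lineage T and Lineage U — a synapomorphy uniting that clade.
Most parsimonious ingroup topology: ((((Lineage Z,(Lineage U,Lineage T)),Lineage D),Lineage S),Lineage Y).
Lineage D and Lineage S share a more recent common ancestor with each other than either does with Lineage Y, so Lineage Y is the least closely related of the three.

Lineage Y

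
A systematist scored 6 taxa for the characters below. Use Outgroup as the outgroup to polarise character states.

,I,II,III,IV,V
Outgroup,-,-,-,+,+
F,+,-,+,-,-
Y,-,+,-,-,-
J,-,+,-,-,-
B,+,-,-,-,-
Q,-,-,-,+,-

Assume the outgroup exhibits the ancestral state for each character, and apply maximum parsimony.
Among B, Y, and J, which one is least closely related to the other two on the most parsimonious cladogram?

Character polarity is set by the outgroup: the derived state is whichever differs from the outgroup's state, so for IV, V the derived state is '-', and for the remaining characters it is '+'.
I: derived state '+' in B and F only — synapomorphy for {B, F}.
II: derived state '+' in J and Y only — synapomorphy for {J, Y}.
III (derived state '+') is unique to F (autapomorphy; uninformative for grouping).
IV (derived state '-') is shared by B, F, J, and Y — a synapomorphy uniting that clade.
V (derived state '-') is shared by all ingroup taxa — unites the whole ingroup.
Most parsimonious ingroup topology: (((F,B),(Y,J)),Q).
J and Y share a more recent common ancestor with each other than either does with B, so B is the least closely related of the three.

B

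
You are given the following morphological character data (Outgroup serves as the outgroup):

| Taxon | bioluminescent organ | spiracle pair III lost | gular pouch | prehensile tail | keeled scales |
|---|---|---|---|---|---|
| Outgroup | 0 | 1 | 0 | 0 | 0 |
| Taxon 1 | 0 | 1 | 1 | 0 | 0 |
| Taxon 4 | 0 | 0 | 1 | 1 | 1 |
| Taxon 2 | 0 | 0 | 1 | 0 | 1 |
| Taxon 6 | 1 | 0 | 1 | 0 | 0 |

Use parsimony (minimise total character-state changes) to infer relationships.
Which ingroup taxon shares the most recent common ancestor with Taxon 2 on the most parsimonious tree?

Taxon 4

Character polarity is set by the outgroup: the derived state is whichever differs from the outgroup's state, so for spiracle pair III lost the derived state is '0', and for the remaining characters it is '1'.
bioluminescent organ (derived state '1') is unique to Taxon 6 (autapomorphy; uninformative for grouping).
spiracle pair III lost (derived state '0') is shared by Taxon 2, Taxon 4, and Taxon 6 — a synapomorphy uniting that clade.
gular pouch (derived state '1') is shared by all ingroup taxa — unites the whole ingroup.
prehensile tail: derived state '1' in Taxon 4 only — an autapomorphy, so it tells us nothing about relationships among taxa.
Only Taxon 2 and Taxon 4 show the derived state '1' for keeled scales, supporting them as a clade.
Most parsimonious ingroup topology: (Taxon 1,((Taxon 4,Taxon 2),Taxon 6)).
Taxon 2 and Taxon 4 form a cherry on this tree, so they are sister taxa.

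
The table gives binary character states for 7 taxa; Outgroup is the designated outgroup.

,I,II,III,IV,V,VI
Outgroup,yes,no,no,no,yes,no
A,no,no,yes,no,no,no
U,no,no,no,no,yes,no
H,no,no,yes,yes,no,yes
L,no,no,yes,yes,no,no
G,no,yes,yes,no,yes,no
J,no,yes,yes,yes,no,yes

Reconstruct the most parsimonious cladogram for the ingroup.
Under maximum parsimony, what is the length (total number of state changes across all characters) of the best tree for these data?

Character polarity is set by the outgroup: the derived state is whichever differs from the outgroup's state, so for I, V the derived state is 'no', and for the remaining characters it is 'yes'.
All ingroup taxa share the derived state 'no' for I; it defines the ingroup but does not resolve relationships within it.
II groups G and J, which is incompatible with the clades supported by the remaining characters; treating it as convergent (homoplasy) costs fewer steps than any alternative tree.
Only A, G, H, J, and L show the derived state 'yes' for III, supporting them as a clade.
IV (derived state 'yes') is shared by H, J, and L — a synapomorphy uniting that clade.
V (derived state 'no') is shared by A, H, J, and L — a synapomorphy uniting that clade.
Only H and J show the derived state 'yes' for VI, supporting them as a clade.
Most parsimonious ingroup topology: (((((H,J),L),A),G),U).
Changes per character on this tree: I: 1; II: 2; III: 1; IV: 1; V: 1; VI: 1.
Total = 7.

7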